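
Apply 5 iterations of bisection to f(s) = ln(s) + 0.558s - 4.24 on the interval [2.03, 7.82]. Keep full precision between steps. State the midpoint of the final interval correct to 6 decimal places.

f(2.030000) = -2.399224, f(7.820000) = 2.180245 (opposite signs)
step 1: m = 4.925000, f(m) = 0.102474 > 0 → root in [2.030000, 4.925000]
step 2: m = 3.477500, f(m) = -1.053241 < 0 → root in [3.477500, 4.925000]
step 3: m = 4.201250, f(m) = -0.460320 < 0 → root in [4.201250, 4.925000]
step 4: m = 4.563125, f(m) = -0.175769 < 0 → root in [4.563125, 4.925000]
step 5: m = 4.744063, f(m) = -0.035919 < 0 → root in [4.744063, 4.925000]
Midpoint of [4.744063, 4.925000] = 4.834531

4.834531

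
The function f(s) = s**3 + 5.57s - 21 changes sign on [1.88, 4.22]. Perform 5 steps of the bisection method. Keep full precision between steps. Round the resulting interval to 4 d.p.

f(1.880000) = -3.883728, f(4.220000) = 77.656848 (opposite signs)
step 1: m = 3.050000, f(m) = 24.361125 > 0 → root in [1.880000, 3.050000]
step 2: m = 2.465000, f(m) = 7.707945 > 0 → root in [1.880000, 2.465000]
step 3: m = 2.172500, f(m) = 1.354495 > 0 → root in [1.880000, 2.172500]
step 4: m = 2.026250, f(m) = -1.394635 < 0 → root in [2.026250, 2.172500]
step 5: m = 2.099375, f(m) = -0.053748 < 0 → root in [2.099375, 2.172500]

[2.0994, 2.1725]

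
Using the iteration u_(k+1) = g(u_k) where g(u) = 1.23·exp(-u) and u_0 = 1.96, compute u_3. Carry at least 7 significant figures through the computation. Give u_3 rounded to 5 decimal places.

u_1 = g(1.960000) = 0.173256
u_2 = g(0.173256) = 1.034335
u_3 = g(1.034335) = 0.437219

0.43722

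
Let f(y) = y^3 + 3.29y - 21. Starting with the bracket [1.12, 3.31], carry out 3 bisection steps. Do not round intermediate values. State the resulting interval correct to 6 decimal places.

f(1.120000) = -15.910272, f(3.310000) = 26.154591 (opposite signs)
step 1: m = 2.215000, f(m) = -2.845362 < 0 → root in [2.215000, 3.310000]
step 2: m = 2.762500, f(m) = 9.170385 > 0 → root in [2.215000, 2.762500]
step 3: m = 2.488750, f(m) = 2.602998 > 0 → root in [2.215000, 2.488750]

[2.215000, 2.488750]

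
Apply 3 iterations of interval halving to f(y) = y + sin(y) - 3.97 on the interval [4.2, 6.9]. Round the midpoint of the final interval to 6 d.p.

5.043750

f(4.200000) = -0.641576, f(6.900000) = 3.508440 (opposite signs)
step 1: m = 5.550000, f(m) = 0.910760 > 0 → root in [4.200000, 5.550000]
step 2: m = 4.875000, f(m) = -0.081808 < 0 → root in [4.875000, 5.550000]
step 3: m = 5.212500, f(m) = 0.364971 > 0 → root in [4.875000, 5.212500]
Midpoint of [4.875000, 5.212500] = 5.043750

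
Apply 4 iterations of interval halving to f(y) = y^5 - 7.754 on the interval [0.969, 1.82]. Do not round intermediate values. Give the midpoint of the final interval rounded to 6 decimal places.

f(0.969000) = -6.899683, f(1.820000) = 12.215029 (opposite signs)
step 1: m = 1.394500, f(m) = -2.480577 < 0 → root in [1.394500, 1.820000]
step 2: m = 1.607250, f(m) = 2.971491 > 0 → root in [1.394500, 1.607250]
step 3: m = 1.500875, f(m) = -0.138076 < 0 → root in [1.500875, 1.607250]
step 4: m = 1.554063, f(m) = 1.310470 > 0 → root in [1.500875, 1.554063]
Midpoint of [1.500875, 1.554063] = 1.527469

1.527469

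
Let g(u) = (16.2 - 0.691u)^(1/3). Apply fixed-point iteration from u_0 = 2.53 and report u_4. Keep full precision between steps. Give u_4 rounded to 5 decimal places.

u_1 = g(2.530000) = 2.435793
u_2 = g(2.435793) = 2.439445
u_3 = g(2.439445) = 2.439303
u_4 = g(2.439303) = 2.439309

2.43931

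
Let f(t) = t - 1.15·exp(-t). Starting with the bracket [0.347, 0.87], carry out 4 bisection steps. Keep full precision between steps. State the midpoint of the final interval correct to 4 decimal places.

0.6248

f(0.347000) = -0.465826, f(0.870000) = 0.388206 (opposite signs)
step 1: m = 0.608500, f(m) = -0.017291 < 0 → root in [0.608500, 0.870000]
step 2: m = 0.739250, f(m) = 0.190157 > 0 → root in [0.608500, 0.739250]
step 3: m = 0.673875, f(m) = 0.087686 > 0 → root in [0.608500, 0.673875]
step 4: m = 0.641188, f(m) = 0.035521 > 0 → root in [0.608500, 0.641188]
Midpoint of [0.608500, 0.641188] = 0.624844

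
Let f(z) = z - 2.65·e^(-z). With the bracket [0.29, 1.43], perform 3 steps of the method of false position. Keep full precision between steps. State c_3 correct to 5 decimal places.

0.98988

f(0.290000) = -1.692898, f(1.430000) = 0.795831
step 1: c = 1.065458, f(c) = 0.152347 > 0 → new bracket [0.290000, 1.065458]
step 2: c = 1.001434, f(c) = 0.027951 > 0 → new bracket [0.290000, 1.001434]
step 3: c = 0.989879, f(c) = 0.005081 > 0 → new bracket [0.290000, 0.989879]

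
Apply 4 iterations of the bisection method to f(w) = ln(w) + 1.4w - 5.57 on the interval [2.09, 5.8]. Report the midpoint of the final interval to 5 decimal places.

3.13344

f(2.090000) = -1.906836, f(5.800000) = 4.307858 (opposite signs)
step 1: m = 3.945000, f(m) = 1.325449 > 0 → root in [2.090000, 3.945000]
step 2: m = 3.017500, f(m) = -0.241071 < 0 → root in [3.017500, 3.945000]
step 3: m = 3.481250, f(m) = 0.551141 > 0 → root in [3.017500, 3.481250]
step 4: m = 3.249375, f(m) = 0.157588 > 0 → root in [3.017500, 3.249375]
Midpoint of [3.017500, 3.249375] = 3.133438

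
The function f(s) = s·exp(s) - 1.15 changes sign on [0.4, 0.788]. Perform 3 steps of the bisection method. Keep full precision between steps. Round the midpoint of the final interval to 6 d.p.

f(0.400000) = -0.553270, f(0.788000) = 0.582807 (opposite signs)
step 1: m = 0.594000, f(m) = -0.074136 < 0 → root in [0.594000, 0.788000]
step 2: m = 0.691000, f(m) = 0.229036 > 0 → root in [0.594000, 0.691000]
step 3: m = 0.642500, f(m) = 0.071539 > 0 → root in [0.594000, 0.642500]
Midpoint of [0.594000, 0.642500] = 0.618250

0.618250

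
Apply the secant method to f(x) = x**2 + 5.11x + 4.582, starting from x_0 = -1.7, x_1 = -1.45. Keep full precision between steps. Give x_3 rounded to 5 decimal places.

f(x_0) = -1.215000, f(x_1) = -0.725000
x_2 = -1.450000 - (-0.725000)·(-1.450000 - -1.700000)/(-0.725000 - (-1.215000)) = -1.080102; f(x_2) = 0.229299
x_3 = -1.080102 - (0.229299)·(-1.080102 - -1.450000)/(0.229299 - (-0.725000)) = -1.168981; f(x_3) = -0.024977

-1.16898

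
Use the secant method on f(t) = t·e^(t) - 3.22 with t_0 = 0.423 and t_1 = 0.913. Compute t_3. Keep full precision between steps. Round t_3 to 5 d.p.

1.07204

f(t_0) = -2.574276, f(t_1) = -0.944999
t_2 = 0.913000 - (-0.944999)·(0.913000 - 0.423000)/(-0.944999 - (-2.574276)) = 1.197205; f(t_2) = 0.743769
t_3 = 1.197205 - (0.743769)·(1.197205 - 0.913000)/(0.743769 - (-0.944999)) = 1.072035; f(t_3) = -0.088243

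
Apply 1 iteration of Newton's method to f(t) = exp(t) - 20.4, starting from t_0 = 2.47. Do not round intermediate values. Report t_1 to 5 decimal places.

Newton update: t ← t − f(t)/f'(t).
f'(t) = exp(t)
t_0 = 2.470000: f = -8.577553, f' = 11.822447 → t_1 = 2.470000 - (-8.577553)/(11.822447) = 3.195531

3.19553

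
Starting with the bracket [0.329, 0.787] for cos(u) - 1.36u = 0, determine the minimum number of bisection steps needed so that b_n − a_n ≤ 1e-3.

Initial width b − a = 0.787 − 0.329 = 0.458000.
After n steps the width is (b−a)/2^n; need (b−a)/2^n ≤ 1e-3.
So n ≥ log₂(0.458000/1e-3) = log₂(458.0000) ≈ 8.8392.
Hence n = 9.

9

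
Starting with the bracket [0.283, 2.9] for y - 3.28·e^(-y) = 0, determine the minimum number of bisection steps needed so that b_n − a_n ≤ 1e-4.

15

Initial width b − a = 2.9 − 0.283 = 2.617000.
After n steps the width is (b−a)/2^n; need (b−a)/2^n ≤ 1e-4.
So n ≥ log₂(2.617000/1e-4) = log₂(26170.0000) ≈ 14.6756.
Hence n = 15.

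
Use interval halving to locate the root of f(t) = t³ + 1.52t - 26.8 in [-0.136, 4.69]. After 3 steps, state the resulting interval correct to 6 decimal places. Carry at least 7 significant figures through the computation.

[2.277000, 2.880250]

f(-0.136000) = -27.009235, f(4.690000) = 83.490509 (opposite signs)
step 1: m = 2.277000, f(m) = -11.533332 < 0 → root in [2.277000, 4.690000]
step 2: m = 3.483500, f(m) = 20.766399 > 0 → root in [2.277000, 3.483500]
step 3: m = 2.880250, f(m) = 1.472073 > 0 → root in [2.277000, 2.880250]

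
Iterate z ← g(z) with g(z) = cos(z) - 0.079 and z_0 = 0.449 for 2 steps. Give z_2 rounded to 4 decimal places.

0.6018

z_1 = g(0.449000) = 0.821882
z_2 = g(0.821882) = 0.601844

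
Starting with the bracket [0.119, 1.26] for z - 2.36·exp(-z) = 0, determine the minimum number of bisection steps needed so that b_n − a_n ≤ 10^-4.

Initial width b − a = 1.26 − 0.119 = 1.141000.
After n steps the width is (b−a)/2^n; need (b−a)/2^n ≤ 10^-4.
So n ≥ log₂(1.141000/10^-4) = log₂(11410.0000) ≈ 13.4780.
Hence n = 14.

14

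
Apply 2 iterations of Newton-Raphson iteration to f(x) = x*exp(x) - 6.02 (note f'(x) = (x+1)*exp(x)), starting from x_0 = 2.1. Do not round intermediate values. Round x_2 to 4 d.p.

Newton update: x ← x − f(x)/f'(x).
x_0 = 2.100000: f = 11.128957, f' = 25.315127 → x_1 = 2.100000 - (11.128957)/(25.315127) = 1.660383
x_1 = 1.660383: f = 2.715817, f' = 13.997144 → x_2 = 1.660383 - (2.715817)/(13.997144) = 1.466357

1.4664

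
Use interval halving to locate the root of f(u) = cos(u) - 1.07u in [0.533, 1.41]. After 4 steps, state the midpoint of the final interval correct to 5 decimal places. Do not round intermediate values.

0.72484

f(0.533000) = 0.290977, f(1.410000) = -1.348596 (opposite signs)
step 1: m = 0.971500, f(m) = -0.475443 < 0 → root in [0.533000, 0.971500]
step 2: m = 0.752250, f(m) = -0.074754 < 0 → root in [0.533000, 0.752250]
step 3: m = 0.642625, f(m) = 0.112917 > 0 → root in [0.642625, 0.752250]
step 4: m = 0.697438, f(m) = 0.020232 > 0 → root in [0.697438, 0.752250]
Midpoint of [0.697438, 0.752250] = 0.724844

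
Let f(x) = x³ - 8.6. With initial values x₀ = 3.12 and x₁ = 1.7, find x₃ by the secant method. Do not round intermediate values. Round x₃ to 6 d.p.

Secant update: x_(k+1) = x_k − f(x_k)·(x_k − x_(k-1))/(f(x_k) − f(x_(k-1))).
f(x_0) = 21.771328, f(x_1) = -3.687000
x_2 = 1.700000 - (-3.687000)·(1.700000 - 3.120000)/(-3.687000 - (21.771328)) = 1.905651; f(x_2) = -1.679613
x_3 = 1.905651 - (-1.679613)·(1.905651 - 1.700000)/(-1.679613 - (-3.687000)) = 2.077723; f(x_3) = 0.369394

2.077723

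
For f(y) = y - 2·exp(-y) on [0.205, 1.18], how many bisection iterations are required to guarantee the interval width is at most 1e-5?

Initial width b − a = 1.18 − 0.205 = 0.975000.
After n steps the width is (b−a)/2^n; need (b−a)/2^n ≤ 1e-5.
So n ≥ log₂(0.975000/1e-5) = log₂(97500.0000) ≈ 16.5731.
Hence n = 17.

17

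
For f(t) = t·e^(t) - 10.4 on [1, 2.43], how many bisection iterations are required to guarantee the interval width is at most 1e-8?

Initial width b − a = 2.43 − 1 = 1.430000.
After n steps the width is (b−a)/2^n; need (b−a)/2^n ≤ 1e-8.
So n ≥ log₂(1.430000/1e-8) = log₂(143000000.0000) ≈ 27.0914.
Hence n = 28.

28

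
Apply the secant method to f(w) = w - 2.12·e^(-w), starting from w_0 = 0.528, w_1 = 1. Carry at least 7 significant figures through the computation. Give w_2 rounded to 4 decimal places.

0.8898

f(w_0) = -0.722341, f(w_1) = 0.220096
w_2 = 1.000000 - (0.220096)·(1.000000 - 0.528000)/(0.220096 - (-0.722341)) = 0.889770; f(w_2) = 0.018979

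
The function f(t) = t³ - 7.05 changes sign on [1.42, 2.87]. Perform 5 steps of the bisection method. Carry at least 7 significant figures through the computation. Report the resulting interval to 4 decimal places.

[1.8731, 1.9184]

f(1.420000) = -4.186712, f(2.870000) = 16.589903 (opposite signs)
step 1: m = 2.145000, f(m) = 2.819199 > 0 → root in [1.420000, 2.145000]
step 2: m = 1.782500, f(m) = -1.386452 < 0 → root in [1.782500, 2.145000]
step 3: m = 1.963750, f(m) = 0.522837 > 0 → root in [1.782500, 1.963750]
step 4: m = 1.873125, f(m) = -0.477959 < 0 → root in [1.873125, 1.963750]
step 5: m = 1.918438, f(m) = 0.010622 > 0 → root in [1.873125, 1.918438]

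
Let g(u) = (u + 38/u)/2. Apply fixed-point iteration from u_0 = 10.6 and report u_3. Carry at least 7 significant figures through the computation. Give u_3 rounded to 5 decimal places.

6.16471

u_1 = g(10.600000) = 7.092453
u_2 = g(7.092453) = 6.225130
u_3 = g(6.225130) = 6.164710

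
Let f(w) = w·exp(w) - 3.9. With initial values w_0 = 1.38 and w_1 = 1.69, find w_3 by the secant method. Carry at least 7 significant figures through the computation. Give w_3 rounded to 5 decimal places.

1.20637

f(w_0) = 1.585364, f(w_1) = 5.258922
w_2 = 1.690000 - (5.258922)·(1.690000 - 1.380000)/(5.258922 - (1.585364)) = 1.246216; f(w_2) = 0.433294
w_3 = 1.246216 - (0.433294)·(1.246216 - 1.690000)/(0.433294 - (5.258922)) = 1.206369; f(w_3) = 0.130875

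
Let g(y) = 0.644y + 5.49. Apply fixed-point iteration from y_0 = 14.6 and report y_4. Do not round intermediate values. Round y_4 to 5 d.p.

15.28007

y_1 = g(14.600000) = 14.892400
y_2 = g(14.892400) = 15.080706
y_3 = g(15.080706) = 15.201974
y_4 = g(15.201974) = 15.280072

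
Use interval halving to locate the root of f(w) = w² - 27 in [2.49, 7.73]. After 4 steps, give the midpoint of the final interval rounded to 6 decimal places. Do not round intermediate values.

f(2.490000) = -20.799900, f(7.730000) = 32.752900 (opposite signs)
step 1: m = 5.110000, f(m) = -0.887900 < 0 → root in [5.110000, 7.730000]
step 2: m = 6.420000, f(m) = 14.216400 > 0 → root in [5.110000, 6.420000]
step 3: m = 5.765000, f(m) = 6.235225 > 0 → root in [5.110000, 5.765000]
step 4: m = 5.437500, f(m) = 2.566406 > 0 → root in [5.110000, 5.437500]
Midpoint of [5.110000, 5.437500] = 5.273750

5.273750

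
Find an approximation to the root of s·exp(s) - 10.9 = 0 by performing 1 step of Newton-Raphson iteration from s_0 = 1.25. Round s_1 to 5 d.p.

2.08240

f'(s) = (s + 1)·exp(s)
s_0 = 1.250000: f = -6.537071, f' = 7.853272 → s_1 = 1.250000 - (-6.537071)/(7.853272) = 2.082401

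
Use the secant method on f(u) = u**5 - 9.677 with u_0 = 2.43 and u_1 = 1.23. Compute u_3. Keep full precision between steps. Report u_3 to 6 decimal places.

1.739250

Secant update: u_(k+1) = u_k − f(u_k)·(u_k − u_(k-1))/(f(u_k) − f(u_(k-1))).
f(u_0) = 75.051861, f(u_1) = -6.861694
u_2 = 1.230000 - (-6.861694)·(1.230000 - 2.430000)/(-6.861694 - (75.051861)) = 1.330521; f(u_2) = -5.507263
u_3 = 1.330521 - (-5.507263)·(1.330521 - 1.230000)/(-5.507263 - (-6.861694)) = 1.739250; f(u_3) = 6.238132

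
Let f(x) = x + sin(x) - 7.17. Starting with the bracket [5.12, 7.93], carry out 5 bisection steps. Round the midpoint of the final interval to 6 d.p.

6.744531

f(5.120000) = -2.968070, f(7.930000) = 1.757112 (opposite signs)
step 1: m = 6.525000, f(m) = -0.405535 < 0 → root in [6.525000, 7.930000]
step 2: m = 7.227500, f(m) = 0.867595 > 0 → root in [6.525000, 7.227500]
step 3: m = 6.876250, f(m) = 0.265155 > 0 → root in [6.525000, 6.876250]
step 4: m = 6.700625, f(m) = -0.063954 < 0 → root in [6.700625, 6.876250]
step 5: m = 6.788438, f(m) = 0.102466 > 0 → root in [6.700625, 6.788438]
Midpoint of [6.700625, 6.788438] = 6.744531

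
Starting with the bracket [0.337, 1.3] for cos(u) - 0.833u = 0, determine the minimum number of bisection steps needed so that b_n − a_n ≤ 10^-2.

Initial width b − a = 1.3 − 0.337 = 0.963000.
After n steps the width is (b−a)/2^n; need (b−a)/2^n ≤ 10^-2.
So n ≥ log₂(0.963000/10^-2) = log₂(96.3000) ≈ 6.5895.
Hence n = 7.

7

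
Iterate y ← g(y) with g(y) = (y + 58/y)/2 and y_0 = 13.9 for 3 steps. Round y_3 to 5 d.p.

y_1 = g(13.900000) = 9.036331
y_2 = g(9.036331) = 7.727433
y_3 = g(7.727433) = 7.616580

7.61658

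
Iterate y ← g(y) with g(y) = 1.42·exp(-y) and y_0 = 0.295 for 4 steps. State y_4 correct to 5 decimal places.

y_1 = g(0.295000) = 1.057235
y_2 = g(1.057235) = 0.493329
y_3 = g(0.493329) = 0.867038
y_4 = g(0.867038) = 0.596676

0.59668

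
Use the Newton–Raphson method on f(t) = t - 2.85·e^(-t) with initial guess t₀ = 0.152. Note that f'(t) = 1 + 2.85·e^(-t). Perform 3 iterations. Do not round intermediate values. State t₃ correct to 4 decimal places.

t_0 = 0.152000: f = -2.296117, f' = 3.448117 → t_1 = 0.152000 - (-2.296117)/(3.448117) = 0.817905
t_1 = 0.817905: f = -0.439959, f' = 2.257863 → t_2 = 0.817905 - (-0.439959)/(2.257863) = 1.012761
t_2 = 1.012761: f = -0.022402, f' = 2.035162 → t_3 = 1.012761 - (-0.022402)/(2.035162) = 1.023768

1.0238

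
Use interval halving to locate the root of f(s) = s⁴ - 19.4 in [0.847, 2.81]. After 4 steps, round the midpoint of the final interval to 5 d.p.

f(0.847000) = -18.885324, f(2.810000) = 42.948395 (opposite signs)
step 1: m = 1.828500, f(m) = -8.221595 < 0 → root in [1.828500, 2.810000]
step 2: m = 2.319250, f(m) = 9.532786 > 0 → root in [1.828500, 2.319250]
step 3: m = 2.073875, f(m) = -0.901764 < 0 → root in [2.073875, 2.319250]
step 4: m = 2.196563, f(m) = 3.879533 > 0 → root in [2.073875, 2.196563]
Midpoint of [2.073875, 2.196563] = 2.135219

2.13522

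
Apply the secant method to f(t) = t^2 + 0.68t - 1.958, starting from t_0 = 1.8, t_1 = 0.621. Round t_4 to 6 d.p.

Secant update: t_(k+1) = t_k − f(t_k)·(t_k − t_(k-1))/(f(t_k) − f(t_(k-1))).
f(t_0) = 2.506000, f(t_1) = -1.150079
t_2 = 0.621000 - (-1.150079)·(0.621000 - 1.800000)/(-1.150079 - (2.506000)) = 0.991874; f(t_2) = -0.299713
t_3 = 0.991874 - (-0.299713)·(0.991874 - 0.621000)/(-0.299713 - (-1.150079)) = 1.122588; f(t_3) = 0.065565
t_4 = 1.122588 - (0.065565)·(1.122588 - 0.991874)/(0.065565 - (-0.299713)) = 1.099126; f(t_4) = -0.002516

1.099126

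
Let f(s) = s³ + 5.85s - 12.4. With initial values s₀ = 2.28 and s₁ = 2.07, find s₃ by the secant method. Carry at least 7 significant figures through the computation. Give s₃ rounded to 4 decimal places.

1.5414

f(s_0) = 12.790352, f(s_1) = 8.579243
s_2 = 2.070000 - (8.579243)·(2.070000 - 2.280000)/(8.579243 - (12.790352)) = 1.642169; f(s_2) = 1.635163
s_3 = 1.642169 - (1.635163)·(1.642169 - 2.070000)/(1.635163 - (8.579243)) = 1.541426; f(s_3) = 0.279757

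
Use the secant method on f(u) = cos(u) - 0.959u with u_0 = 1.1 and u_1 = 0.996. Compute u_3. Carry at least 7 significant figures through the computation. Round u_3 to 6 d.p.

f(u_0) = -0.601304, f(u_1) = -0.411500
u_2 = 0.996000 - (-0.411500)·(0.996000 - 1.100000)/(-0.411500 - (-0.601304)) = 0.770525; f(u_2) = -0.021388
u_3 = 0.770525 - (-0.021388)·(0.770525 - 0.996000)/(-0.021388 - (-0.411500)) = 0.758163; f(u_3) = -0.000978

0.758163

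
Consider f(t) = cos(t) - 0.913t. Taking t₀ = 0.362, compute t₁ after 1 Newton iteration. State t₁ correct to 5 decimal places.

0.83920

f'(t) = -sin(t) - 0.913
t_0 = 0.362000: f = 0.604684, f' = -1.267145 → t_1 = 0.362000 - (0.604684)/(-1.267145) = 0.839202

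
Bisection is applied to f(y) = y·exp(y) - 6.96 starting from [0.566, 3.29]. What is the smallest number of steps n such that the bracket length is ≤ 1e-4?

15

Initial width b − a = 3.29 − 0.566 = 2.724000.
After n steps the width is (b−a)/2^n; need (b−a)/2^n ≤ 1e-4.
So n ≥ log₂(2.724000/1e-4) = log₂(27240.0000) ≈ 14.7334.
Hence n = 15.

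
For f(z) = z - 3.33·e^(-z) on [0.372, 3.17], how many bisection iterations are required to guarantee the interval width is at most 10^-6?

22

Initial width b − a = 3.17 − 0.372 = 2.798000.
After n steps the width is (b−a)/2^n; need (b−a)/2^n ≤ 10^-6.
So n ≥ log₂(2.798000/10^-6) = log₂(2798000.0000) ≈ 21.4160.
Hence n = 22.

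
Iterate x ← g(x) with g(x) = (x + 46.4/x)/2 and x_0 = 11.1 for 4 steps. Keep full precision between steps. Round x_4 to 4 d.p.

x_1 = g(11.100000) = 7.640090
x_2 = g(7.640090) = 6.856658
x_3 = g(6.856658) = 6.811902
x_4 = g(6.811902) = 6.811755

6.8118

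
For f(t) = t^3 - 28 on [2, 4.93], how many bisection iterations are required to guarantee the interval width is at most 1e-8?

29

Initial width b − a = 4.93 − 2 = 2.930000.
After n steps the width is (b−a)/2^n; need (b−a)/2^n ≤ 1e-8.
So n ≥ log₂(2.930000/1e-8) = log₂(293000000.0000) ≈ 28.1263.
Hence n = 29.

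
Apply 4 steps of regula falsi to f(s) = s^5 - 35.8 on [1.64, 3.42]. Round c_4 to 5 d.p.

False-position update: c = (a·f(b) − b·f(a))/(f(b) − f(a)); replace the endpoint whose sign matches f(c).
f(1.640000) = -23.936325, f(3.420000) = 432.075744
step 1: c = 1.733433, f(c) = -20.149237 < 0 → new bracket [1.733433, 3.420000]
step 2: c = 1.808579, f(c) = -16.449687 < 0 → new bracket [1.808579, 3.420000]
step 3: c = 1.867678, f(c) = -13.074656 < 0 → new bracket [1.867678, 3.420000]
step 4: c = 1.913272, f(c) = -10.162025 < 0 → new bracket [1.913272, 3.420000]

1.91327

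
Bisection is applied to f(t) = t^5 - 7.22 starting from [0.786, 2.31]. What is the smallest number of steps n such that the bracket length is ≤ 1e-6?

Initial width b − a = 2.31 − 0.786 = 1.524000.
After n steps the width is (b−a)/2^n; need (b−a)/2^n ≤ 1e-6.
So n ≥ log₂(1.524000/1e-6) = log₂(1524000.0000) ≈ 20.5394.
Hence n = 21.

21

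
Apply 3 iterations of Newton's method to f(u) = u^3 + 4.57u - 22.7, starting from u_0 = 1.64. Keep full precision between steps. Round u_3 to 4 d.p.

f'(u) = 3u^2 + 4.57
u_0 = 1.640000: f = -10.794256, f' = 12.638800 → u_1 = 1.640000 - (-10.794256)/(12.638800) = 2.494057
u_1 = 2.494057: f = 4.211675, f' = 23.230961 → u_2 = 2.494057 - (4.211675)/(23.230961) = 2.312761
u_2 = 2.312761: f = 0.239966, f' = 20.616594 → u_3 = 2.312761 - (0.239966)/(20.616594) = 2.301122

2.3011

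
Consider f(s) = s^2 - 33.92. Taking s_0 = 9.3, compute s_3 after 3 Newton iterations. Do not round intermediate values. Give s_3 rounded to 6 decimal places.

5.824179

f'(s) = 2s
s_0 = 9.300000: f = 52.570000, f' = 18.600000 → s_1 = 9.300000 - (52.570000)/(18.600000) = 6.473656
s_1 = 6.473656: f = 7.988221, f' = 12.947312 → s_2 = 6.473656 - (7.988221)/(12.947312) = 5.856677
s_2 = 5.856677: f = 0.380663, f' = 11.713354 → s_3 = 5.856677 - (0.380663)/(11.713354) = 5.824179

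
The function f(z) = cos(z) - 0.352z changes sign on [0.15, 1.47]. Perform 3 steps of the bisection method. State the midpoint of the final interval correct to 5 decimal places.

f(0.150000) = 0.935971, f(1.470000) = -0.416814 (opposite signs)
step 1: m = 0.810000, f(m) = 0.404378 > 0 → root in [0.810000, 1.470000]
step 2: m = 1.140000, f(m) = 0.016315 > 0 → root in [1.140000, 1.470000]
step 3: m = 1.305000, f(m) = -0.196682 < 0 → root in [1.140000, 1.305000]
Midpoint of [1.140000, 1.305000] = 1.222500

1.22250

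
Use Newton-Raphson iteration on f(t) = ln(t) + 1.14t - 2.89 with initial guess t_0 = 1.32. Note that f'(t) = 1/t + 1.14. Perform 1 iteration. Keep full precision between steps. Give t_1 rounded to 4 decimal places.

1.9037

Newton update: t ← t − f(t)/f'(t).
t_0 = 1.320000: f = -1.107568, f' = 1.897576 → t_1 = 1.320000 - (-1.107568)/(1.897576) = 1.903675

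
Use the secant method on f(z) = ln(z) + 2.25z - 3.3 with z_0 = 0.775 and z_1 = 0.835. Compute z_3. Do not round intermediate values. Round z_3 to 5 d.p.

Secant update: z_(k+1) = z_k − f(z_k)·(z_k − z_(k-1))/(f(z_k) − f(z_(k-1))).
f(z_0) = -1.811142, f(z_1) = -1.601574
z_2 = 0.835000 - (-1.601574)·(0.835000 - 0.775000)/(-1.601574 - (-1.811142)) = 1.293534; f(z_2) = -0.132170
z_3 = 1.293534 - (-0.132170)·(1.293534 - 0.835000)/(-0.132170 - (-1.601574)) = 1.334778; f(z_3) = -0.007983

1.33478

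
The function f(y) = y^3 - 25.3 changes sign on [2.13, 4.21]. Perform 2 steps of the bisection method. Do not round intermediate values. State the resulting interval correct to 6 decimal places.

f(2.130000) = -15.636403, f(4.210000) = 49.318461 (opposite signs)
step 1: m = 3.170000, f(m) = 6.555013 > 0 → root in [2.130000, 3.170000]
step 2: m = 2.650000, f(m) = -6.690375 < 0 → root in [2.650000, 3.170000]

[2.650000, 3.170000]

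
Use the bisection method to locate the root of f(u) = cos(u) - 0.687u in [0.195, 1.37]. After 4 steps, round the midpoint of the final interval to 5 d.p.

f(0.195000) = 0.847083, f(1.370000) = -0.741740 (opposite signs)
step 1: m = 0.782500, f(m) = 0.171576 > 0 → root in [0.782500, 1.370000]
step 2: m = 1.076250, f(m) = -0.264751 < 0 → root in [0.782500, 1.076250]
step 3: m = 0.929375, f(m) = -0.040146 < 0 → root in [0.782500, 0.929375]
step 4: m = 0.855938, f(m) = 0.067482 > 0 → root in [0.855938, 0.929375]
Midpoint of [0.855938, 0.929375] = 0.892656

0.89266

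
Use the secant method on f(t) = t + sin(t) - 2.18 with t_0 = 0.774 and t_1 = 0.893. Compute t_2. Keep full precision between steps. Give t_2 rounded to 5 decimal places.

Secant update: t_(k+1) = t_k − f(t_k)·(t_k − t_(k-1))/(f(t_k) − f(t_(k-1))).
f(t_0) = -0.706999, f(t_1) = -0.508044
t_2 = 0.893000 - (-0.508044)·(0.893000 - 0.774000)/(-0.508044 - (-0.706999)) = 1.196873; f(t_2) = -0.052225

1.19687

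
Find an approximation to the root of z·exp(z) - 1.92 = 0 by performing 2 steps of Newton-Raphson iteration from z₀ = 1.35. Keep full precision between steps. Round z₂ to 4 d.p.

Newton update: z ← z − f(z)/f'(z).
f'(z) = (z + 1)·exp(z)
z_0 = 1.350000: f = 3.287524, f' = 9.064950 → z_1 = 1.350000 - (3.287524)/(9.064950) = 0.987337
z_1 = 0.987337: f = 0.730087, f' = 5.334164 → z_2 = 0.987337 - (0.730087)/(5.334164) = 0.850467

0.8505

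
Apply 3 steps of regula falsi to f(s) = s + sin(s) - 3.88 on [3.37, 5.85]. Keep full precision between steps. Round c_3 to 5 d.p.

f(3.370000) = -0.736427, f(5.850000) = 1.550236
step 1: c = 4.168691, f(c) = -0.567110 < 0 → new bracket [4.168691, 5.850000]
step 2: c = 4.619013, f(c) = -0.256630 < 0 → new bracket [4.619013, 5.850000]
step 3: c = 4.793851, f(c) = -0.082833 < 0 → new bracket [4.793851, 5.850000]

4.79385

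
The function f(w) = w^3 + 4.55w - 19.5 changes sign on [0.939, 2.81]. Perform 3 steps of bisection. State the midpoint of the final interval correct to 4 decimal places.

f(0.939000) = -14.399614, f(2.810000) = 15.473541 (opposite signs)
step 1: m = 1.874500, f(m) = -4.384500 < 0 → root in [1.874500, 2.810000]
step 2: m = 2.342250, f(m) = 4.007137 > 0 → root in [1.874500, 2.342250]
step 3: m = 2.108375, f(m) = -0.534650 < 0 → root in [2.108375, 2.342250]
Midpoint of [2.108375, 2.342250] = 2.225313

2.2253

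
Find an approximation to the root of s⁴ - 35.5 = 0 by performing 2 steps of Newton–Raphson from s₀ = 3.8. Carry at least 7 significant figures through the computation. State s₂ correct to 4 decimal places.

f'(s) = 4s³
s_0 = 3.800000: f = 173.013600, f' = 219.488000 → s_1 = 3.800000 - (173.013600)/(219.488000) = 3.011740
s_1 = 3.011740: f = 46.775388, f' = 109.272894 → s_2 = 3.011740 - (46.775388)/(109.272894) = 2.583680

2.5837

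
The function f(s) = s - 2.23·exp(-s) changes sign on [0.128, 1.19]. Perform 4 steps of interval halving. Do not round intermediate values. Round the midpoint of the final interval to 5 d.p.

0.89131

f(0.128000) = -1.834073, f(1.190000) = 0.511587 (opposite signs)
step 1: m = 0.659000, f(m) = -0.494732 < 0 → root in [0.659000, 1.190000]
step 2: m = 0.924500, f(m) = 0.039793 > 0 → root in [0.659000, 0.924500]
step 3: m = 0.791750, f(m) = -0.218554 < 0 → root in [0.791750, 0.924500]
step 4: m = 0.858125, f(m) = -0.087297 < 0 → root in [0.858125, 0.924500]
Midpoint of [0.858125, 0.924500] = 0.891312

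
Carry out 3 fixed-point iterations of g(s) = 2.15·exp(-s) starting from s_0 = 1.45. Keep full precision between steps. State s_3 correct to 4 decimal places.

0.5869

s_1 = g(1.450000) = 0.504326
s_2 = g(0.504326) = 1.298412
s_3 = g(1.298412) = 0.586875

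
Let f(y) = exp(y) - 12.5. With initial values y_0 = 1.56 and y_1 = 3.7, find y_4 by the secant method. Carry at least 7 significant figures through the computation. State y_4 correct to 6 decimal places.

Secant update: y_(k+1) = y_k − f(y_k)·(y_k − y_(k-1))/(f(y_k) − f(y_(k-1))).
f(y_0) = -7.741179, f(y_1) = 27.947304
y_2 = 3.700000 - (27.947304)·(3.700000 - 1.560000)/(27.947304 - (-7.741179)) = 2.024187; f(y_2) = -4.930047
y_3 = 2.024187 - (-4.930047)·(2.024187 - 3.700000)/(-4.930047 - (27.947304)) = 2.275479; f(y_3) = -2.767415
y_4 = 2.275479 - (-2.767415)·(2.275479 - 2.024187)/(-2.767415 - (-4.930047)) = 2.597047; f(y_4) = 0.924033

2.597047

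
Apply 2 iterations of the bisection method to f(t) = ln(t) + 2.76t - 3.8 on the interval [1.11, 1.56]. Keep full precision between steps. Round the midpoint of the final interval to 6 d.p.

f(1.110000) = -0.632040, f(1.560000) = 0.950286 (opposite signs)
step 1: m = 1.335000, f(m) = 0.173531 > 0 → root in [1.110000, 1.335000]
step 2: m = 1.222500, f(m) = -0.225002 < 0 → root in [1.222500, 1.335000]
Midpoint of [1.222500, 1.335000] = 1.278750

1.278750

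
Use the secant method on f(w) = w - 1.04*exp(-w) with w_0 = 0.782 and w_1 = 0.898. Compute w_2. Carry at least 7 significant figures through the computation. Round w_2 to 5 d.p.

0.57071

Secant update: w_(k+1) = w_k − f(w_k)·(w_k − w_(k-1))/(f(w_k) − f(w_(k-1))).
f(w_0) = 0.306210, f(w_1) = 0.474321
w_2 = 0.898000 - (0.474321)·(0.898000 - 0.782000)/(0.474321 - (0.306210)) = 0.570708; f(w_2) = -0.017022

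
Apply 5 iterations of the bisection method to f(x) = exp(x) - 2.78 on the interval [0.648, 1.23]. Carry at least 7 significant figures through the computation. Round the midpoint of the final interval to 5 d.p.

f(0.648000) = -0.868286, f(1.230000) = 0.641230 (opposite signs)
step 1: m = 0.939000, f(m) = -0.222577 < 0 → root in [0.939000, 1.230000]
step 2: m = 1.084500, f(m) = 0.177960 > 0 → root in [0.939000, 1.084500]
step 3: m = 1.011750, f(m) = -0.029590 < 0 → root in [1.011750, 1.084500]
step 4: m = 1.048125, f(m) = 0.072298 > 0 → root in [1.011750, 1.048125]
step 5: m = 1.029938, f(m) = 0.020891 > 0 → root in [1.011750, 1.029938]
Midpoint of [1.011750, 1.029938] = 1.020844

1.02084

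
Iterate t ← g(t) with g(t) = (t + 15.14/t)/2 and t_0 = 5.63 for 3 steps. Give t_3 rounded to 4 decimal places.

3.8910

t_1 = g(5.630000) = 4.159583
t_2 = g(4.159583) = 3.899685
t_3 = g(3.899685) = 3.891025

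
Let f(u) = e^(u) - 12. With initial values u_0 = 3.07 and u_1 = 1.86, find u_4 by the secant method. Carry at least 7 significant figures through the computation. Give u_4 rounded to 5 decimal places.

f(u_0) = 9.541903, f(u_1) = -5.576263
u_2 = 1.860000 - (-5.576263)·(1.860000 - 3.070000)/(-5.576263 - (9.541903)) = 2.306303; f(u_2) = -1.962755
u_3 = 2.306303 - (-1.962755)·(2.306303 - 1.860000)/(-1.962755 - (-5.576263)) = 2.548722; f(u_3) = 0.790742
u_4 = 2.548722 - (0.790742)·(2.548722 - 2.306303)/(0.790742 - (-1.962755)) = 2.479104; f(u_4) = -0.069425

2.47910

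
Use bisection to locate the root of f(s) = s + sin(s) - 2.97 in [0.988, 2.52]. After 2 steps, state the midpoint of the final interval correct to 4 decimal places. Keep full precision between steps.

f(0.988000) = -1.147073, f(2.520000) = 0.132331 (opposite signs)
step 1: m = 1.754000, f(m) = -0.232735 < 0 → root in [1.754000, 2.520000]
step 2: m = 2.137000, f(m) = 0.010944 > 0 → root in [1.754000, 2.137000]
Midpoint of [1.754000, 2.137000] = 1.945500

1.9455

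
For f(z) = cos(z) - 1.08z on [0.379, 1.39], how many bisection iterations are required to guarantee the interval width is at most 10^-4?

Initial width b − a = 1.39 − 0.379 = 1.011000.
After n steps the width is (b−a)/2^n; need (b−a)/2^n ≤ 10^-4.
So n ≥ log₂(1.011000/10^-4) = log₂(10110.0000) ≈ 13.3035.
Hence n = 14.

14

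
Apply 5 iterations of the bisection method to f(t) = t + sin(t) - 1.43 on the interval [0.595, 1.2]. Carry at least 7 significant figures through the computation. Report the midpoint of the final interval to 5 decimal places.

f(0.595000) = -0.274491, f(1.200000) = 0.702039 (opposite signs)
step 1: m = 0.897500, f(m) = 0.249270 > 0 → root in [0.595000, 0.897500]
step 2: m = 0.746250, f(m) = -0.004860 < 0 → root in [0.746250, 0.897500]
step 3: m = 0.821875, f(m) = 0.124299 > 0 → root in [0.746250, 0.821875]
step 4: m = 0.784062, f(m) = 0.060224 > 0 → root in [0.746250, 0.784062]
step 5: m = 0.765156, f(m) = 0.027806 > 0 → root in [0.746250, 0.765156]
Midpoint of [0.746250, 0.765156] = 0.755703

0.75570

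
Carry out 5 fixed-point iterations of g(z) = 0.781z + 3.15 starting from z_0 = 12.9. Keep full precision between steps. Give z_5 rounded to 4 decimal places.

z_1 = g(12.900000) = 13.224900
z_2 = g(13.224900) = 13.478647
z_3 = g(13.478647) = 13.676823
z_4 = g(13.676823) = 13.831599
z_5 = g(13.831599) = 13.952479

13.9525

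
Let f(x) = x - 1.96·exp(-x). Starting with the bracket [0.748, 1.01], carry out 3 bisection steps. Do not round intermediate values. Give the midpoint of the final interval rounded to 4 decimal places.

0.8299

f(0.748000) = -0.179692, f(1.010000) = 0.296131 (opposite signs)
step 1: m = 0.879000, f(m) = 0.065212 > 0 → root in [0.748000, 0.879000]
step 2: m = 0.813500, f(m) = -0.055375 < 0 → root in [0.813500, 0.879000]
step 3: m = 0.846250, f(m) = 0.005369 > 0 → root in [0.813500, 0.846250]
Midpoint of [0.813500, 0.846250] = 0.829875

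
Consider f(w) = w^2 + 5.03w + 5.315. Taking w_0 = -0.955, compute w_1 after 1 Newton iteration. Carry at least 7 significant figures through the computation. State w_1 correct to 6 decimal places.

-1.411210

f'(w) = 2w + 5.03
w_0 = -0.955000: f = 1.423375, f' = 3.120000 → w_1 = -0.955000 - (1.423375)/(3.120000) = -1.411210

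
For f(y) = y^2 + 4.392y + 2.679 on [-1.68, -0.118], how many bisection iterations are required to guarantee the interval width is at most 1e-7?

Initial width b − a = -0.118 − -1.68 = 1.562000.
After n steps the width is (b−a)/2^n; need (b−a)/2^n ≤ 1e-7.
So n ≥ log₂(1.562000/1e-7) = log₂(15620000.0000) ≈ 23.8969.
Hence n = 24.

24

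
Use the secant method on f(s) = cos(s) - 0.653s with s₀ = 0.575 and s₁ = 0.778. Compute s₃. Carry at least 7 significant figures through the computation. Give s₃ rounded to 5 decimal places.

0.92302

Secant update: s_(k+1) = s_k − f(s_k)·(s_k − s_(k-1))/(f(s_k) − f(s_(k-1))).
f(s_0) = 0.463717, f(s_1) = 0.204285
s_2 = 0.778000 - (0.204285)·(0.778000 - 0.575000)/(0.204285 - (0.463717)) = 0.937848; f(s_2) = -0.020890
s_3 = 0.937848 - (-0.020890)·(0.937848 - 0.778000)/(-0.020890 - (0.204285)) = 0.923018; f(s_3) = 0.000685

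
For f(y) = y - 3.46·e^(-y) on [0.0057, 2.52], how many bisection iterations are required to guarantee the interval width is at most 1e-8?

Initial width b − a = 2.52 − 0.0057 = 2.514300.
After n steps the width is (b−a)/2^n; need (b−a)/2^n ≤ 1e-8.
So n ≥ log₂(2.514300/1e-8) = log₂(251430000.0000) ≈ 27.9056.
Hence n = 28.

28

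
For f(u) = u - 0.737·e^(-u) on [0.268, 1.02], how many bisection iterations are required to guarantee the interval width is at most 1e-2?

7

Initial width b − a = 1.02 − 0.268 = 0.752000.
After n steps the width is (b−a)/2^n; need (b−a)/2^n ≤ 1e-2.
So n ≥ log₂(0.752000/1e-2) = log₂(75.2000) ≈ 6.2327.
Hence n = 7.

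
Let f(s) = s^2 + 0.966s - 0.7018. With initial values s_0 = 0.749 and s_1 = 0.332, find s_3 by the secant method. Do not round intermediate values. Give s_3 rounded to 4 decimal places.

0.4857

Secant update: s_(k+1) = s_k − f(s_k)·(s_k − s_(k-1))/(f(s_k) − f(s_(k-1))).
f(s_0) = 0.582735, f(s_1) = -0.270864
s_2 = 0.332000 - (-0.270864)·(0.332000 - 0.749000)/(-0.270864 - (0.582735)) = 0.464322; f(s_2) = -0.037669
s_3 = 0.464322 - (-0.037669)·(0.464322 - 0.332000)/(-0.037669 - (-0.270864)) = 0.485697; f(s_3) = 0.003285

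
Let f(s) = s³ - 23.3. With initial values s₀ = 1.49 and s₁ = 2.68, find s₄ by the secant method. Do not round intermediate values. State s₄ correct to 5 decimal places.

f(s_0) = -19.992051, f(s_1) = -4.051168
s_2 = 2.680000 - (-4.051168)·(2.680000 - 1.490000)/(-4.051168 - (-19.992051)) = 2.982423; f(s_2) = 3.228197
s_3 = 2.982423 - (3.228197)·(2.982423 - 2.680000)/(3.228197 - (-4.051168)) = 2.848307; f(s_3) = -0.192110
s_4 = 2.848307 - (-0.192110)·(2.848307 - 2.982423)/(-0.192110 - (3.228197)) = 2.855840; f(s_4) = -0.008283

2.85584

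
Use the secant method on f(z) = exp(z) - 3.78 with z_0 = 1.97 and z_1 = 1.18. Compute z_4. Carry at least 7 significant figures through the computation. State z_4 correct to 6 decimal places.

1.329650

Secant update: z_(k+1) = z_k − f(z_k)·(z_k − z_(k-1))/(f(z_k) − f(z_(k-1))).
f(z_0) = 3.390676, f(z_1) = -0.525626
z_2 = 1.180000 - (-0.525626)·(1.180000 - 1.970000)/(-0.525626 - (3.390676)) = 1.286030; f(z_2) = -0.161608
z_3 = 1.286030 - (-0.161608)·(1.286030 - 1.180000)/(-0.161608 - (-0.525626)) = 1.333102; f(z_3) = 0.012792
z_4 = 1.333102 - (0.012792)·(1.333102 - 1.286030)/(0.012792 - (-0.161608)) = 1.329650; f(z_4) = -0.000281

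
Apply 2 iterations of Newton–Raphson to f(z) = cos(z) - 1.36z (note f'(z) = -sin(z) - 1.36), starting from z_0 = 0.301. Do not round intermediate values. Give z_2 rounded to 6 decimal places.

z_0 = 0.301000: f = 0.545680, f' = -1.656475 → z_1 = 0.301000 - (0.545680)/(-1.656475) = 0.630423
z_1 = 0.630423: f = -0.049596, f' = -1.949486 → z_2 = 0.630423 - (-0.049596)/(-1.949486) = 0.604982

0.604982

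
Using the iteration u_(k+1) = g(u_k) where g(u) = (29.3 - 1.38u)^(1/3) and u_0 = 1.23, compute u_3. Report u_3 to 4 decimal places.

u_1 = g(1.230000) = 3.022155
u_2 = g(3.022155) = 2.929055
u_3 = g(2.929055) = 2.934038

2.9340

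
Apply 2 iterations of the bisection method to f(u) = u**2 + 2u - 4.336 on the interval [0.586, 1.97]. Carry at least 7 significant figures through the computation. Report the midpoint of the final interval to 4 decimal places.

1.4510

f(0.586000) = -2.820604, f(1.970000) = 3.484900 (opposite signs)
step 1: m = 1.278000, f(m) = -0.146716 < 0 → root in [1.278000, 1.970000]
step 2: m = 1.624000, f(m) = 1.549376 > 0 → root in [1.278000, 1.624000]
Midpoint of [1.278000, 1.624000] = 1.451000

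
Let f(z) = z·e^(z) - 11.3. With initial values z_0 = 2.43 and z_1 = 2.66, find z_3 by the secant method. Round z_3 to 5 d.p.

Secant update: z_(k+1) = z_k − f(z_k)·(z_k − z_(k-1))/(f(z_k) − f(z_(k-1))).
f(z_0) = 16.302083, f(z_1) = 26.728129
z_2 = 2.660000 - (26.728129)·(2.660000 - 2.430000)/(26.728129 - (16.302083)) = 2.070374; f(z_2) = 5.113480
z_3 = 2.070374 - (5.113480)·(2.070374 - 2.660000)/(5.113480 - (26.728129)) = 1.930883; f(z_3) = 2.014592

1.93088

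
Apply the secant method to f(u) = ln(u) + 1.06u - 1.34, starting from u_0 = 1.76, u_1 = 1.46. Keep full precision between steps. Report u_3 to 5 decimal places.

1.14193

f(u_0) = 1.090914, f(u_1) = 0.586036
u_2 = 1.460000 - (0.586036)·(1.460000 - 1.760000)/(0.586036 - (1.090914)) = 1.111775; f(u_2) = -0.055561
u_3 = 1.111775 - (-0.055561)·(1.111775 - 1.460000)/(-0.055561 - (0.586036)) = 1.141930; f(u_3) = 0.003166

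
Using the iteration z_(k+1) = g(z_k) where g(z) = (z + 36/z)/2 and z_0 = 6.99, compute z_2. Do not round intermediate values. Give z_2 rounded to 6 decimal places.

6.000405

z_1 = g(6.990000) = 6.070107
z_2 = g(6.070107) = 6.000405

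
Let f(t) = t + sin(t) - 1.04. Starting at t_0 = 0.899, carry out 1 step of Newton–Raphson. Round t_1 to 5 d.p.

0.50347

f'(t) = 1 + cos(t)
t_0 = 0.899000: f = 0.641705, f' = 1.622393 → t_1 = 0.899000 - (0.641705)/(1.622393) = 0.503470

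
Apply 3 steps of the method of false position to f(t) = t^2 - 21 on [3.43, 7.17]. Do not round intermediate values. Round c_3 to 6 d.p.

False-position update: c = (a·f(b) − b·f(a))/(f(b) − f(a)); replace the endpoint whose sign matches f(c).
f(3.430000) = -9.235100, f(7.170000) = 30.408900
step 1: c = 4.301236, f(c) = -2.499370 < 0 → new bracket [4.301236, 7.170000]
step 2: c = 4.519117, f(c) = -0.577578 < 0 → new bracket [4.519117, 7.170000]
step 3: c = 4.568529, f(c) = -0.128543 < 0 → new bracket [4.568529, 7.170000]

4.568529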